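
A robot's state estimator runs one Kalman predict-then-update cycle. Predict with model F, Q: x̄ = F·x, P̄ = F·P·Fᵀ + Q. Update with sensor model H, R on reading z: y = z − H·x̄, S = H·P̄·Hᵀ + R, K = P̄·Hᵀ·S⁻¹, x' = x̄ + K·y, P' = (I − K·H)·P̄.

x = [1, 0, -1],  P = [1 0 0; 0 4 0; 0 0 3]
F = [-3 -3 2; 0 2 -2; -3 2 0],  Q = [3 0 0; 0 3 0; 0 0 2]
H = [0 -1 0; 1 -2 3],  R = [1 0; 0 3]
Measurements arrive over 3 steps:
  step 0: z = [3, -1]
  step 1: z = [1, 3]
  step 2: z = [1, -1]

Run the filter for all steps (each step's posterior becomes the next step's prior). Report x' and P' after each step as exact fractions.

step 0: x̄ = F·x = [-5, 2, -3]
step 0: P̄ = F·P·Fᵀ + Q = [60 -36 -15; -36 31 16; -15 16 27]
step 0: y = z − H·x̄ = [5, 17]
step 0: S = H·P̄·Hᵀ + R = [32 50; 50 292]
step 0: K = P̄·Hᵀ·S⁻¹ = [3081/3422 246/1711; -1638/1711 -25/3422; -27/29 8/29]
step 0: x' = x̄ + K·y = [6659/3422, -9961/3422, -86/29]
step 0: P' = (I − K·H)·P̄ = [25800/1711 -3081/3422 -159/29; -3081/3422 1638/1711 27/29; -159/29 27/29 79/29]
step 1: x̄ = F·x = [-5195/1711, 187/1711, -39899/3422]
step 1: P̄ = F·P·Fᵀ + Q = [336446/1711 -59585/1711 560817/3422; -59585/1711 17585/1711 -46863/1711; 560817/3422 -46863/1711 260660/1711]
step 1: y = z − H·x̄ = [1898/1711, 141101/3422]
step 1: S = H·P̄·Hᵀ + R = [19296/1711 235344/1711; 235344/1711 5241006/1711]
step 1: K = P̄·Hᵀ·S⁻¹ = [229933/1485280 33487/139245; -1194113/1485280 -4903/556980; -171929/297056 2289/9283]
step 1: x' = x̄ + K·y = [15710677/2227920, -2552107/2227920, -316995/148528]
step 1: P' = (I − K·H)·P̄ = [13320333/1485280 -229933/1485280 -847241/297056; -229933/1485280 1194113/1485280 171929/297056; -847241/297056 171929/297056 470281/297056]
step 2: x̄ = F·x = [-408213/18566, 1101409/556980, -10447249/445584]
step 2: P̄ = F·P·Fᵀ + Q = [4521785/37132 -800287/37132 14088433/148528; -800287/37132 735047/92830 -283747/18566; 14088433/148528 -283747/18566 26077841/297056]
step 2: y = z − H·x̄ = [1658389/556980, 212277647/2227920]
step 2: S = H·P̄·Hᵀ + R = [827877/92830 15454033/185660; 15454033/185660 2651622113/1485280]
step 2: K = P̄·Hᵀ·S⁻¹ = [904863741/7632436658 6577482782/26713528303; -436944573/545174047 -35323504/3816218329; -4309123587/7632436658 6520680091/26713528303]
step 2: x' = x̄ + K·y = [292696460443/160281169818, -29556704503/22897309974, -99883861971/53427056606]
step 2: P' = (I − K·H)·P̄ = [228610744029/26713528303 -904863741/7632436658 -71737447290/26713528303; -904863741/7632436658 436944573/545174047 4309123587/7632436658; -71737447290/26713528303 4309123587/7632436658 40487784224/26713528303]

step 0: x' = [6659/3422, -9961/3422, -86/29], P' = [25800/1711 -3081/3422 -159/29; -3081/3422 1638/1711 27/29; -159/29 27/29 79/29]
step 1: x' = [15710677/2227920, -2552107/2227920, -316995/148528], P' = [13320333/1485280 -229933/1485280 -847241/297056; -229933/1485280 1194113/1485280 171929/297056; -847241/297056 171929/297056 470281/297056]
step 2: x' = [292696460443/160281169818, -29556704503/22897309974, -99883861971/53427056606], P' = [228610744029/26713528303 -904863741/7632436658 -71737447290/26713528303; -904863741/7632436658 436944573/545174047 4309123587/7632436658; -71737447290/26713528303 4309123587/7632436658 40487784224/26713528303]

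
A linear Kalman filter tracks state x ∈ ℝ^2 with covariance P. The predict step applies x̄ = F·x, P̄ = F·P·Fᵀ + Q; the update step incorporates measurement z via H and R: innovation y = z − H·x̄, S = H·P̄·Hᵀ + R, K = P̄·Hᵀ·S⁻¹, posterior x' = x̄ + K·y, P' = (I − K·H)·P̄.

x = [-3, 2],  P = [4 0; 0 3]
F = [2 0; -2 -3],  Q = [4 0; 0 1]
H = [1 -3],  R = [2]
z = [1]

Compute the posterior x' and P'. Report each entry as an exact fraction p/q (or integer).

x̄ = F·x = [-6, 0]
P̄ = F·P·Fᵀ + Q = [20 -16; -16 44]
y = z − H·x̄ = [7]
S = H·P̄·Hᵀ + R = [514]
K = P̄·Hᵀ·S⁻¹ = [34/257; -74/257]
x' = x̄ + K·y = [-1304/257, -518/257]
P' = (I − K·H)·P̄ = [2828/257 920/257; 920/257 356/257]

x' = [-1304/257, -518/257]
P' = [2828/257 920/257; 920/257 356/257]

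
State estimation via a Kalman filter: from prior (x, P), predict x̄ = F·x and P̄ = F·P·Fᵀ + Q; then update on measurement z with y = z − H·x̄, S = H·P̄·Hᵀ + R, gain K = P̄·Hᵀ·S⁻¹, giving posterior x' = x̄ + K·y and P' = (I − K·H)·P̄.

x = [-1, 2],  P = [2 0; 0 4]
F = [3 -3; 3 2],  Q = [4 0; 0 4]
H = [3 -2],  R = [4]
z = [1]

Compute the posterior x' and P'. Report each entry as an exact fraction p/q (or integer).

x' = [-39/25, -69/25]
P' = [1484/125 2164/125; 2164/125 9832/375]

x̄ = F·x = [-9, 1]
P̄ = F·P·Fᵀ + Q = [58 -6; -6 38]
y = z − H·x̄ = [30]
S = H·P̄·Hᵀ + R = [750]
K = P̄·Hᵀ·S⁻¹ = [31/125; -47/375]
x' = x̄ + K·y = [-39/25, -69/25]
P' = (I − K·H)·P̄ = [1484/125 2164/125; 2164/125 9832/375]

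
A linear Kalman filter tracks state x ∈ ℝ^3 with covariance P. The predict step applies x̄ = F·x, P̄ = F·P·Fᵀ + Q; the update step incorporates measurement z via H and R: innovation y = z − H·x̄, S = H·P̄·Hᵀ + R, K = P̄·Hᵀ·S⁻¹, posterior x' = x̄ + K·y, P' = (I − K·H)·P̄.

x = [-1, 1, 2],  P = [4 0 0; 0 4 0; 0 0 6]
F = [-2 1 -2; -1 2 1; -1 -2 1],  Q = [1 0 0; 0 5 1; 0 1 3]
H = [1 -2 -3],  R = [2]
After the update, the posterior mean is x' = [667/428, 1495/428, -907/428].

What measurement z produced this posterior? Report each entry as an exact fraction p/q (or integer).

x̄ = F·x = [-1, 5, 1]
P̄ = F·P·Fᵀ + Q = [45 4 -12; 4 31 -5; -12 -5 29]
S = H·P̄·Hᵀ + R = [428]
K = P̄·Hᵀ·S⁻¹ = [73/428; -43/428; -89/428]
x' − x̄ = [1095/428, -645/428, -1335/428] = K·y
y = (KᵀK)⁻¹·Kᵀ·(x' − x̄) = [15]
z = y + H·x̄ = [15] + [-14] = [1]

z = [1]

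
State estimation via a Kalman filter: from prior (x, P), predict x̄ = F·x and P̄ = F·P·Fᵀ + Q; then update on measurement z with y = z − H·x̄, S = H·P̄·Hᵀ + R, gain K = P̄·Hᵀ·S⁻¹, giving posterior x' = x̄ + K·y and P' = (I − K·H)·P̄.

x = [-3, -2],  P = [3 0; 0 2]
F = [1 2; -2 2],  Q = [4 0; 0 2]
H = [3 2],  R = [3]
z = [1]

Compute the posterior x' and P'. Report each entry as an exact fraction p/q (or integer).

x̄ = F·x = [-7, 2]
P̄ = F·P·Fᵀ + Q = [15 2; 2 22]
y = z − H·x̄ = [18]
S = H·P̄·Hᵀ + R = [250]
K = P̄·Hᵀ·S⁻¹ = [49/250; 1/5]
x' = x̄ + K·y = [-434/125, 28/5]
P' = (I − K·H)·P̄ = [1349/250 -39/5; -39/5 12]

x' = [-434/125, 28/5]
P' = [1349/250 -39/5; -39/5 12]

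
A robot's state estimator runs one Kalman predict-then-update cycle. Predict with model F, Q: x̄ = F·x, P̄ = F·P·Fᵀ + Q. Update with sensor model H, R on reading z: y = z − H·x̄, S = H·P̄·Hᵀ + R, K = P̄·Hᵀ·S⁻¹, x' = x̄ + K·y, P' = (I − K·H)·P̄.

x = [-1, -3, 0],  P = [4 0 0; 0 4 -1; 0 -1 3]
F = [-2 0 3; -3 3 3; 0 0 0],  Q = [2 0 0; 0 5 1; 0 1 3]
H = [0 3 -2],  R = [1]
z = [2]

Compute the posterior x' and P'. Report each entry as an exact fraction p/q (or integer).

x' = [814/155, 94/155, -12/155]
P' = [18999/775 294/775 378/775; 294/775 1114/775 1543/775; 378/775 1543/775 2316/775]

x̄ = F·x = [2, -6, 0]
P̄ = F·P·Fᵀ + Q = [45 42 0; 42 86 1; 0 1 3]
y = z − H·x̄ = [20]
S = H·P̄·Hᵀ + R = [775]
K = P̄·Hᵀ·S⁻¹ = [126/775; 256/775; -3/775]
x' = x̄ + K·y = [814/155, 94/155, -12/155]
P' = (I − K·H)·P̄ = [18999/775 294/775 378/775; 294/775 1114/775 1543/775; 378/775 1543/775 2316/775]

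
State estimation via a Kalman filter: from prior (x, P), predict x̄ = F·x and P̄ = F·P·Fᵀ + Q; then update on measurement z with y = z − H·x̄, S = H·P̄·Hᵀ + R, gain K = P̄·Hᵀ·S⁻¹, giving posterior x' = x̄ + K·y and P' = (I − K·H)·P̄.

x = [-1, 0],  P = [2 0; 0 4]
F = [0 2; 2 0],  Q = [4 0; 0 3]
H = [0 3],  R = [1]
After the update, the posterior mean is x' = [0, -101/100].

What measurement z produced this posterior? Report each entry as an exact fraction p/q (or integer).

x̄ = F·x = [0, -2]
P̄ = F·P·Fᵀ + Q = [20 0; 0 11]
S = H·P̄·Hᵀ + R = [100]
K = P̄·Hᵀ·S⁻¹ = [0; 33/100]
x' − x̄ = [0, 99/100] = K·y
y = (KᵀK)⁻¹·Kᵀ·(x' − x̄) = [3]
z = y + H·x̄ = [3] + [-6] = [-3]

z = [-3]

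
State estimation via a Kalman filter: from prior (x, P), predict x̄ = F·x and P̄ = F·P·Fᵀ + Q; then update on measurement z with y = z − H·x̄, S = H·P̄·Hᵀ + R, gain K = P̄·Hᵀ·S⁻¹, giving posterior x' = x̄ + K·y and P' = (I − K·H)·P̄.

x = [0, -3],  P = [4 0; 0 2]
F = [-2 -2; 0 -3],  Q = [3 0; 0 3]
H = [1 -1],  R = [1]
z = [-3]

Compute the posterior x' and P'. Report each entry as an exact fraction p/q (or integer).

x' = [6, 9]
P' = [18 87/5; 87/5 444/25]

x̄ = F·x = [6, 9]
P̄ = F·P·Fᵀ + Q = [27 12; 12 21]
y = z − H·x̄ = [0]
S = H·P̄·Hᵀ + R = [25]
K = P̄·Hᵀ·S⁻¹ = [3/5; -9/25]
x' = x̄ + K·y = [6, 9]
P' = (I − K·H)·P̄ = [18 87/5; 87/5 444/25]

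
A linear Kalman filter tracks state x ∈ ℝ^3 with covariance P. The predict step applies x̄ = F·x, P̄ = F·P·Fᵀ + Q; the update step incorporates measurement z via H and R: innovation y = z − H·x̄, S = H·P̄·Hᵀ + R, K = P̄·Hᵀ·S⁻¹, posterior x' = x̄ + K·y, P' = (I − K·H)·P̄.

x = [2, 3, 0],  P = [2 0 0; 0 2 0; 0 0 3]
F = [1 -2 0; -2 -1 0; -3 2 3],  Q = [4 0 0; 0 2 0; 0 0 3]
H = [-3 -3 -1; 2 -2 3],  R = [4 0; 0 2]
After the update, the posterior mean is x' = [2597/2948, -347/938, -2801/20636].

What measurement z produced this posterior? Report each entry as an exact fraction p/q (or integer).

x̄ = F·x = [-4, -7, 0]
P̄ = F·P·Fᵀ + Q = [14 0 -14; 0 12 8; -14 8 56]
S = H·P̄·Hᵀ + R = [258 -82; -82 346]
K = P̄·Hᵀ·S⁻¹ = [-387/2948 -211/2948; -173/938 -41/938; -745/20636 7219/20636]
x' − x̄ = [14389/2948, 6219/938, -2801/20636] = K·y
y = (KᵀK)⁻¹·Kᵀ·(x' − x̄) = [-35, -4]
z = y + H·x̄ = [-35, -4] + [33, 6] = [-2, 2]

z = [-2, 2]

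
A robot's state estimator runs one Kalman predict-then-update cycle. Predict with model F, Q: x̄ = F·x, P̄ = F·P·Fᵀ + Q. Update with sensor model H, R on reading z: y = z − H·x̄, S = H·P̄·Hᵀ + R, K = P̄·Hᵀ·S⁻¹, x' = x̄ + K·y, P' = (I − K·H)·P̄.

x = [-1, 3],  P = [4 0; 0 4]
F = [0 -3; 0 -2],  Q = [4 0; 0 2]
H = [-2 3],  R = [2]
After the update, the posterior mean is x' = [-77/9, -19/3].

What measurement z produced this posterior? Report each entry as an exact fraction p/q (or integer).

x̄ = F·x = [-9, -6]
P̄ = F·P·Fᵀ + Q = [40 24; 24 18]
S = H·P̄·Hᵀ + R = [36]
K = P̄·Hᵀ·S⁻¹ = [-2/9; 1/6]
x' − x̄ = [4/9, -1/3] = K·y
y = (KᵀK)⁻¹·Kᵀ·(x' − x̄) = [-2]
z = y + H·x̄ = [-2] + [0] = [-2]

z = [-2]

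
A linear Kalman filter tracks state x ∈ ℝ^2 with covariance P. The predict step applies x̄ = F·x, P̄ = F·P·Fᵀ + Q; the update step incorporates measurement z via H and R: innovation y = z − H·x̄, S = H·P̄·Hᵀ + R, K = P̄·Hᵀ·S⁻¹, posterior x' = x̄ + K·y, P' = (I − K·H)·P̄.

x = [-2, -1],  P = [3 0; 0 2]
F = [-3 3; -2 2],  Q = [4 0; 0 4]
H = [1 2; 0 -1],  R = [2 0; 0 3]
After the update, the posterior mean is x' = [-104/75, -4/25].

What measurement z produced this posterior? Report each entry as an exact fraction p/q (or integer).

x̄ = F·x = [3, 2]
P̄ = F·P·Fᵀ + Q = [49 30; 30 24]
S = H·P̄·Hᵀ + R = [267 -78; -78 27]
K = P̄·Hᵀ·S⁻¹ = [67/125 164/375; 26/125 -36/125]
x' − x̄ = [-329/75, -54/25] = K·y
y = (KᵀK)⁻¹·Kᵀ·(x' − x̄) = [-9, 1]
z = y + H·x̄ = [-9, 1] + [7, -2] = [-2, -1]

z = [-2, -1]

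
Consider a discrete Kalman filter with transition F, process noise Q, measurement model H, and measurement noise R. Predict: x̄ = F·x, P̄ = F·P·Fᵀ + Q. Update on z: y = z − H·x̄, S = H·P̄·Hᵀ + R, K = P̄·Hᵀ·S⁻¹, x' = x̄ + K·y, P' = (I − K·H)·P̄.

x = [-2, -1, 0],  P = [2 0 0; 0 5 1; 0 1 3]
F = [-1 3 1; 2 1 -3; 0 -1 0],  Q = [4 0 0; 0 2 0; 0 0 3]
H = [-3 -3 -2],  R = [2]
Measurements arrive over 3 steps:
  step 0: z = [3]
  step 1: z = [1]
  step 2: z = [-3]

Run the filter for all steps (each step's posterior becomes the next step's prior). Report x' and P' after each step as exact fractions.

step 0: x' = [558/287, -876/287, 40/287], P' = [8770/287 -7312/287 -2122/287; -7312/287 6634/287 1060/287; -2122/287 1060/287 1574/287]
step 1: x' = [-7244/164491, -87700/164491, 56651/164491], P' = [34666618/164491 -29992370/164491 -6938150/164491; -29992370/164491 26258430/164491 5594530/164491; -6938150/164491 5594530/164491 1997269/164491]
step 2: x' = [2656495357/399908617, -1914735529/399908617, -513642872/399908617], P' = [136449530239/399908617 -117779130123/399908617 -27707332122/399908617; -117779130123/399908617 102417463367/399908617 22923497812/399908617; -27707332122/399908617 22923497812/399908617 7106724933/399908617]

step 0: x̄ = F·x = [-1, -5, 1]
step 0: P̄ = F·P·Fᵀ + Q = [60 -6 -16; -6 36 -2; -16 -2 8]
step 0: y = z − H·x̄ = [-13]
step 0: S = H·P̄·Hᵀ + R = [574]
step 0: K = P̄·Hᵀ·S⁻¹ = [-65/287; -43/287; 19/287]
step 0: x' = x̄ + K·y = [558/287, -876/287, 40/287]
step 0: P' = (I − K·H)·P̄ = [8770/287 -7312/287 -2122/287; -7312/287 6634/287 1060/287; -2122/287 1060/287 1574/287]
step 1: x̄ = F·x = [-3146/287, 120/287, 876/287]
step 1: P̄ = F·P·Fᵀ + Q = [125674/287 -58010/287 -28274/287; -58010/287 46310/287 11170/287; -28274/287 11170/287 7495/287]
step 1: y = z − H·x̄ = [-7039/287]
step 1: S = H·P̄·Hᵀ + R = [328982/287]
step 1: K = P̄·Hᵀ·S⁻¹ = [-73222/164491; 6380/164491; 18161/164491]
step 1: x' = x̄ + K·y = [-7244/164491, -87700/164491, 56651/164491]
step 1: P' = (I − K·H)·P̄ = [34666618/164491 -29992370/164491 -6938150/164491; -29992370/164491 26258430/164491 5594530/164491; -6938150/164491 5594530/164491 1997269/164491]
step 2: x̄ = F·x = [-199205/164491, -272141/164491, 87700/164491]
step 2: P̄ = F·P·Fᵀ + Q = [501045421/164491 -225958593/164491 -114362190/164491; -225958593/164491 112950445/164491 50509900/164491; -114362190/164491 50509900/164491 26751903/164491]
step 2: y = z − H·x̄ = [-1732111/164491]
step 2: S = H·P̄·Hᵀ + R = [799817234/164491]
step 2: K = P̄·Hᵀ·S⁻¹ = [-298268052/399908617; 119002322/399908617; 69026532/399908617]
step 2: x' = x̄ + K·y = [2656495357/399908617, -1914735529/399908617, -513642872/399908617]
step 2: P' = (I − K·H)·P̄ = [136449530239/399908617 -117779130123/399908617 -27707332122/399908617; -117779130123/399908617 102417463367/399908617 22923497812/399908617; -27707332122/399908617 22923497812/399908617 7106724933/399908617]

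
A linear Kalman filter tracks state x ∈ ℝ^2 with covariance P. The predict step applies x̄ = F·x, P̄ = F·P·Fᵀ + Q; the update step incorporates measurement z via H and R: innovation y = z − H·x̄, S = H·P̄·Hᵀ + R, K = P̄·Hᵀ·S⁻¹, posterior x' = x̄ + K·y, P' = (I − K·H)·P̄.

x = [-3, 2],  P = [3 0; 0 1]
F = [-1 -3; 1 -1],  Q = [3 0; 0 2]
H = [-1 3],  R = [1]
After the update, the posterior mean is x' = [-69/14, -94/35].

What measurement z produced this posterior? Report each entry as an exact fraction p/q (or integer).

x̄ = F·x = [-3, -5]
P̄ = F·P·Fᵀ + Q = [15 0; 0 6]
S = H·P̄·Hᵀ + R = [70]
K = P̄·Hᵀ·S⁻¹ = [-3/14; 9/35]
x' − x̄ = [-27/14, 81/35] = K·y
y = (KᵀK)⁻¹·Kᵀ·(x' − x̄) = [9]
z = y + H·x̄ = [9] + [-12] = [-3]

z = [-3]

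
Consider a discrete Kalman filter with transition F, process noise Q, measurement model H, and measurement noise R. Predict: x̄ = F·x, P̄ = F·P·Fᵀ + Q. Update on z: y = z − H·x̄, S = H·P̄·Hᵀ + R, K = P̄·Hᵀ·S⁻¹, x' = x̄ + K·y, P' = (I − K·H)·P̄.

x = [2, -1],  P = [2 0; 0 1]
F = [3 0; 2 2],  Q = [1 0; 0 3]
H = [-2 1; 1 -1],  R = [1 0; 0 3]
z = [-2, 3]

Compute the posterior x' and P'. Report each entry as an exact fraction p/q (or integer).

x' = [80/283, -493/283]
P' = [621/283 1023/283; 1023/283 1878/283]

x̄ = F·x = [6, 2]
P̄ = F·P·Fᵀ + Q = [19 12; 12 15]
y = z − H·x̄ = [8, -1]
S = H·P̄·Hᵀ + R = [44 -17; -17 13]
K = P̄·Hᵀ·S⁻¹ = [-219/283 -134/283; -168/283 -285/283]
x' = x̄ + K·y = [80/283, -493/283]
P' = (I − K·H)·P̄ = [621/283 1023/283; 1023/283 1878/283]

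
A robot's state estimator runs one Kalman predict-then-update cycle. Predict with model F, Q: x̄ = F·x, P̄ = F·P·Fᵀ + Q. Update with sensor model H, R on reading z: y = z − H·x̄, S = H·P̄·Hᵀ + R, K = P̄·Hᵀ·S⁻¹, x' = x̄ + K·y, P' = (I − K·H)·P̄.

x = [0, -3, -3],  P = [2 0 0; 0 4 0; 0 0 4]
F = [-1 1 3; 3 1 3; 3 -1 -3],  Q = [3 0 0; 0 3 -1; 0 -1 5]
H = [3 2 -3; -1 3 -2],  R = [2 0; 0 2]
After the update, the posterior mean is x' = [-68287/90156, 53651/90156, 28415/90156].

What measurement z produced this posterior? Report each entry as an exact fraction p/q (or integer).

z = [-2, 2]

x̄ = F·x = [-12, -12, 12]
P̄ = F·P·Fᵀ + Q = [45 34 -46; 34 61 -23; -46 -23 63]
S = H·P̄·Hᵀ + R = [2730 1284; 1284 736]
K = P̄·Hᵀ·S⁻¹ = [14915/90156 -5179/60104; -8683/90156 26023/60104; -20803/90156 12027/60104]
x' − x̄ = [1013585/90156, 1135523/90156, -1053457/90156] = K·y
y = (KᵀK)⁻¹·Kᵀ·(x' − x̄) = [94, 50]
z = y + H·x̄ = [94, 50] + [-96, -48] = [-2, 2]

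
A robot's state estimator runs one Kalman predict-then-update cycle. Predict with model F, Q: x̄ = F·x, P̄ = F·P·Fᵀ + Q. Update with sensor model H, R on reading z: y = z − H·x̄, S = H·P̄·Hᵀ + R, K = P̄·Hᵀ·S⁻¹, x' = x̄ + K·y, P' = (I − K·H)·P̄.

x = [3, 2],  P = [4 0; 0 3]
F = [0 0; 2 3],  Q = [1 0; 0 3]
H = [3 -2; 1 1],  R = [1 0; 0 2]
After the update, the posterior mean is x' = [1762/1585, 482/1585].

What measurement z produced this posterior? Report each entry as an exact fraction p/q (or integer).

z = [3, 2]

x̄ = F·x = [0, 12]
P̄ = F·P·Fᵀ + Q = [1 0; 0 46]
S = H·P̄·Hᵀ + R = [194 -89; -89 49]
K = P̄·Hᵀ·S⁻¹ = [236/1585 461/1585; -414/1585 736/1585]
x' − x̄ = [1762/1585, -18538/1585] = K·y
y = (KᵀK)⁻¹·Kᵀ·(x' − x̄) = [27, -10]
z = y + H·x̄ = [27, -10] + [-24, 12] = [3, 2]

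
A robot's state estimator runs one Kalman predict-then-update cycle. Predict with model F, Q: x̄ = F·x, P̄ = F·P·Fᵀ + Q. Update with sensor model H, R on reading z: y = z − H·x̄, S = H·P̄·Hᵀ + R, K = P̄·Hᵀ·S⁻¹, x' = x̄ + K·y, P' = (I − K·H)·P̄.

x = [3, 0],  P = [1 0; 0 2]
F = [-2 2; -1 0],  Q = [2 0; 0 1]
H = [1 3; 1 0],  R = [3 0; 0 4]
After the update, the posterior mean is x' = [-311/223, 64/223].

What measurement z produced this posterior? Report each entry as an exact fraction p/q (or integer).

z = [1, -3]

x̄ = F·x = [-6, -3]
P̄ = F·P·Fᵀ + Q = [14 2; 2 2]
S = H·P̄·Hᵀ + R = [47 20; 20 18]
K = P̄·Hᵀ·S⁻¹ = [40/223 129/223; 52/223 -33/223]
x' − x̄ = [1027/223, 733/223] = K·y
y = (KᵀK)⁻¹·Kᵀ·(x' − x̄) = [16, 3]
z = y + H·x̄ = [16, 3] + [-15, -6] = [1, -3]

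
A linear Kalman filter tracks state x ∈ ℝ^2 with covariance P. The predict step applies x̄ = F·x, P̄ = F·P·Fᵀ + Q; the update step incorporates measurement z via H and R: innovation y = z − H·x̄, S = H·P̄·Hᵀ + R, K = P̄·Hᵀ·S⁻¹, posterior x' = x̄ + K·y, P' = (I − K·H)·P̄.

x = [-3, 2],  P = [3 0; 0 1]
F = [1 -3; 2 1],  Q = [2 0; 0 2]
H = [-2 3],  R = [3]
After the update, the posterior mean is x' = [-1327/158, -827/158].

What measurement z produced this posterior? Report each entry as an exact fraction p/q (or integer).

x̄ = F·x = [-9, -4]
P̄ = F·P·Fᵀ + Q = [14 3; 3 15]
S = H·P̄·Hᵀ + R = [158]
K = P̄·Hᵀ·S⁻¹ = [-19/158; 39/158]
x' − x̄ = [95/158, -195/158] = K·y
y = (KᵀK)⁻¹·Kᵀ·(x' − x̄) = [-5]
z = y + H·x̄ = [-5] + [6] = [1]

z = [1]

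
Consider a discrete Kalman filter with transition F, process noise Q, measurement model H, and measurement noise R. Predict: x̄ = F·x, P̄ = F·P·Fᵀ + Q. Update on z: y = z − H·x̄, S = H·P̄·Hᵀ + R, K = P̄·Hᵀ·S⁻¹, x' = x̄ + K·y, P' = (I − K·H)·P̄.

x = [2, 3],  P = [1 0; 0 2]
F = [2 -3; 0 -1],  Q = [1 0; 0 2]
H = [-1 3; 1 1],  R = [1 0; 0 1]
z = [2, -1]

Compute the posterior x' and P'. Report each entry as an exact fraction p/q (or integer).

x̄ = F·x = [-5, -3]
P̄ = F·P·Fᵀ + Q = [23 6; 6 4]
y = z − H·x̄ = [6, 7]
S = H·P̄·Hᵀ + R = [24 1; 1 40]
K = P̄·Hᵀ·S⁻¹ = [-229/959 701/959; 230/959 234/959]
x' = x̄ + K·y = [-1262/959, 141/959]
P' = (I − K·H)·P̄ = [583/959 118/959; 118/959 116/959]

x' = [-1262/959, 141/959]
P' = [583/959 118/959; 118/959 116/959]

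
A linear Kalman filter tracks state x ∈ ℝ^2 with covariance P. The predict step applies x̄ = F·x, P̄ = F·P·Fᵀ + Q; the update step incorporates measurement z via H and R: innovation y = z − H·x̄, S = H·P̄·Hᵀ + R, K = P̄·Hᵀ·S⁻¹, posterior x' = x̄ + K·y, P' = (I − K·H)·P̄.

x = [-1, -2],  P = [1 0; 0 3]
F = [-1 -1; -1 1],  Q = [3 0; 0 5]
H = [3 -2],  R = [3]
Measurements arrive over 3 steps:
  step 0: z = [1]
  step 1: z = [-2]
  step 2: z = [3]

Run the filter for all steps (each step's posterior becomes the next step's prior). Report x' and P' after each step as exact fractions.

step 0: x' = [64/63, 19/21], P' = [257/126 58/21; 58/21 31/7]
step 1: x' = [-23880/23987, -11164/23987], P' = [47707/23987 62157/23987; 62157/23987 96837/23987]
step 2: x' = [5905275/4289552, 301497/536194], P' = [8586077/4289552 1399755/536194; 1399755/536194 1089915/268097]

step 0: x̄ = F·x = [3, -1]
step 0: P̄ = F·P·Fᵀ + Q = [7 -2; -2 9]
step 0: y = z − H·x̄ = [-10]
step 0: S = H·P̄·Hᵀ + R = [126]
step 0: K = P̄·Hᵀ·S⁻¹ = [25/126; -4/21]
step 0: x' = x̄ + K·y = [64/63, 19/21]
step 0: P' = (I − K·H)·P̄ = [257/126 58/21; 58/21 31/7]
step 1: x̄ = F·x = [-121/63, -1/9]
step 1: P̄ = F·P·Fᵀ + Q = [1889/126 -43/18; -43/18 107/18]
step 1: y = z − H·x̄ = [223/63]
step 1: S = H·P̄·Hᵀ + R = [23987/126]
step 1: K = P̄·Hᵀ·S⁻¹ = [6269/23987; -2401/23987]
step 1: x' = x̄ + K·y = [-23880/23987, -11164/23987]
step 1: P' = (I − K·H)·P̄ = [47707/23987 62157/23987; 62157/23987 96837/23987]
step 2: x̄ = F·x = [35044/23987, 44/83]
step 2: P̄ = F·P·Fᵀ + Q = [340819/23987 -170/83; -170/83 485/83]
step 2: y = z − H·x̄ = [-7739/23987]
step 2: S = H·P̄·Hᵀ + R = [4289552/23987]
step 2: K = P̄·Hᵀ·S⁻¹ = [1120717/4289552; -53465/536194]
step 2: x' = x̄ + K·y = [5905275/4289552, 301497/536194]
step 2: P' = (I − K·H)·P̄ = [8586077/4289552 1399755/536194; 1399755/536194 1089915/268097]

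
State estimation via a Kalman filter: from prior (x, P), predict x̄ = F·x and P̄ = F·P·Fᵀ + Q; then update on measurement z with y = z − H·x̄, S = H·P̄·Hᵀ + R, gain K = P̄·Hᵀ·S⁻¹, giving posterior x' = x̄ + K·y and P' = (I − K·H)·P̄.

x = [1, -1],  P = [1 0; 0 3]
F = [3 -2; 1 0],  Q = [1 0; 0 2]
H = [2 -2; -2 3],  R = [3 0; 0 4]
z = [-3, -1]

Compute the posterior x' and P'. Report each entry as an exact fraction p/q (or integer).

x̄ = F·x = [5, 1]
P̄ = F·P·Fᵀ + Q = [22 3; 3 3]
y = z − H·x̄ = [-11, 6]
S = H·P̄·Hᵀ + R = [79 -76; -76 83]
K = P̄·Hᵀ·S⁻¹ = [494/781 123/781; 228/781 237/781]
x' = x̄ + K·y = [-791/781, -305/781]
P' = (I − K·H)·P̄ = [2715/781 1974/781; 1974/781 1632/781]

x' = [-791/781, -305/781]
P' = [2715/781 1974/781; 1974/781 1632/781]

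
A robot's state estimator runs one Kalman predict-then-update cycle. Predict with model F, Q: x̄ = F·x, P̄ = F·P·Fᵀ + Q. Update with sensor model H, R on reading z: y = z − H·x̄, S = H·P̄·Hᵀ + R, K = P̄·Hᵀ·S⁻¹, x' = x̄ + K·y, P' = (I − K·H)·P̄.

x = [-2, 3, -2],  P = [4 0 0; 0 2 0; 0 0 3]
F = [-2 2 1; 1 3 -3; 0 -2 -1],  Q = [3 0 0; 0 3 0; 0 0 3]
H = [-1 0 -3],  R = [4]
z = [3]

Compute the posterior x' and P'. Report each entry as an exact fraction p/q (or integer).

x̄ = F·x = [8, 13, -4]
P̄ = F·P·Fᵀ + Q = [30 -5 -11; -5 52 -3; -11 -3 14]
y = z − H·x̄ = [-1]
S = H·P̄·Hᵀ + R = [94]
K = P̄·Hᵀ·S⁻¹ = [3/94; 7/47; -31/94]
x' = x̄ + K·y = [749/94, 604/47, -345/94]
P' = (I − K·H)·P̄ = [2811/94 -256/47 -941/94; -256/47 2346/47 76/47; -941/94 76/47 355/94]

x' = [749/94, 604/47, -345/94]
P' = [2811/94 -256/47 -941/94; -256/47 2346/47 76/47; -941/94 76/47 355/94]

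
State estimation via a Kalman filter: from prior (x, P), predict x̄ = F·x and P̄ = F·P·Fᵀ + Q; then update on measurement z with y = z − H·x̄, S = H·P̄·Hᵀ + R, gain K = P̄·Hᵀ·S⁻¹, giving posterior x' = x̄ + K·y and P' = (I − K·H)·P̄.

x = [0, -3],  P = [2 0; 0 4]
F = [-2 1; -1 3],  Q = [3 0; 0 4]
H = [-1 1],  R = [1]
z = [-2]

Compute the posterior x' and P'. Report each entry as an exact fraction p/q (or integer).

x̄ = F·x = [-3, -9]
P̄ = F·P·Fᵀ + Q = [15 16; 16 42]
y = z − H·x̄ = [4]
S = H·P̄·Hᵀ + R = [26]
K = P̄·Hᵀ·S⁻¹ = [1/26; 1]
x' = x̄ + K·y = [-37/13, -5]
P' = (I − K·H)·P̄ = [389/26 15; 15 16]

x' = [-37/13, -5]
P' = [389/26 15; 15 16]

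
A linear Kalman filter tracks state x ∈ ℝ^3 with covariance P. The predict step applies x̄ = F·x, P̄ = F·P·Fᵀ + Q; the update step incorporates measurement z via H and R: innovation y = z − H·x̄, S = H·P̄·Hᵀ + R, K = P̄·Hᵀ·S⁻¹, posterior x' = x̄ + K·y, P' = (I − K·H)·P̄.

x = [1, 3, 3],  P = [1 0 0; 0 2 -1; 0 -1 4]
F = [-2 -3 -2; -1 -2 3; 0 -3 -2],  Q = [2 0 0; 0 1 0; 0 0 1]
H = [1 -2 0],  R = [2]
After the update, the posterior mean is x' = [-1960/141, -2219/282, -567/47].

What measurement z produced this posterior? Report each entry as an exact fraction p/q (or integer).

x̄ = F·x = [-17, 2, -15]
P̄ = F·P·Fᵀ + Q = [28 -5 22; -5 58 -7; 22 -7 23]
S = H·P̄·Hᵀ + R = [282]
K = P̄·Hᵀ·S⁻¹ = [19/141; -121/282; 6/47]
x' − x̄ = [437/141, -2783/282, 138/47] = K·y
y = (KᵀK)⁻¹·Kᵀ·(x' − x̄) = [23]
z = y + H·x̄ = [23] + [-21] = [2]

z = [2]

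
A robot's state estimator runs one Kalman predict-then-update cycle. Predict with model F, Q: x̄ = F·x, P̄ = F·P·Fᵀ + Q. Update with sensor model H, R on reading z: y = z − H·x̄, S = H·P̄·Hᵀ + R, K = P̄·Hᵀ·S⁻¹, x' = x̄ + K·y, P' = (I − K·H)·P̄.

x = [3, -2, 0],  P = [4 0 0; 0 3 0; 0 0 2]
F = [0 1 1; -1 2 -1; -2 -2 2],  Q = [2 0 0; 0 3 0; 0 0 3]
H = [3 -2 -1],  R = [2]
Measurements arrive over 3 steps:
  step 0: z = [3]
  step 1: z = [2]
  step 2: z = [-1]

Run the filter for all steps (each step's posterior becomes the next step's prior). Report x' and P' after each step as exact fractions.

step 0: x' = [-23/8, -343/60, -37/120], P' = [41/8 27/4 13/8; 27/4 509/30 -799/60; 13/8 -799/60 3839/120]
step 1: x' = [-74793/52199, -718869/52199, 1113795/52199], P' = [89459/52199 388264/52199 -531953/52199; 388264/52199 5470895/52199 -9748378/52199; -531953/52199 -9748378/52199 17876169/52199]
step 2: x' = [-135450918/101463697, -916007094/101463697, 1522374045/101463697], P' = [142947902/101463697 415962092/101463697 -442769134/101463697; 415962092/101463697 7906721289/101463697 -14394240066/101463697; -442769134/101463697 -14394240066/101463697 27201192888/101463697]

step 0: x̄ = F·x = [-2, -7, -2]
step 0: P̄ = F·P·Fᵀ + Q = [7 4 -2; 4 21 -8; -2 -8 39]
step 0: y = z − H·x̄ = [-7]
step 0: S = H·P̄·Hᵀ + R = [120]
step 0: K = P̄·Hᵀ·S⁻¹ = [1/8; -11/60; -29/120]
step 0: x' = x̄ + K·y = [-23/8, -343/60, -37/120]
step 0: P' = (I − K·H)·P̄ = [41/8 27/4 13/8; 27/4 509/30 -799/60; 13/8 -799/60 3839/120]
step 1: x̄ = F·x = [-241/40, -33/4, 497/30]
step 1: P̄ = F·P·Fᵀ + Q = [973/40 -79/4 133/10; -79/4 275/2 -215; 133/10 -215 5503/15]
step 1: y = z − H·x̄ = [2417/120]
step 1: S = H·P̄·Hᵀ + R = [52199/120]
step 1: K = P̄·Hᵀ·S⁻¹ = [11901/52199; -14310/52199; 12364/52199]
step 1: x' = x̄ + K·y = [-74793/52199, -718869/52199, 1113795/52199]
step 1: P' = (I − K·H)·P̄ = [89459/52199 388264/52199 -531953/52199; 388264/52199 5470895/52199 -9748378/52199; -531953/52199 -9748378/52199 17876169/52199]
step 2: x̄ = F·x = [56418/7457, -353820/7457, 3814914/52199]
step 2: P̄ = F·P·Fᵀ + Q = [564958/7457 -2362724/7457 3585418/7457; -2362724/7457 10911765/7457 -16674828/7457; 3585418/7457 -16674828/7457 179251449/52199]
step 2: y = z − H·x̄ = [-2375543/52199]
step 2: S = H·P̄·Hᵀ + R = [101463697/52199]
step 2: K = P̄·Hᵀ·S⁻¹ = [19844328/101463697; -85658118/101463697; 129489921/101463697]
step 2: x' = x̄ + K·y = [-135450918/101463697, -916007094/101463697, 1522374045/101463697]
step 2: P' = (I − K·H)·P̄ = [142947902/101463697 415962092/101463697 -442769134/101463697; 415962092/101463697 7906721289/101463697 -14394240066/101463697; -442769134/101463697 -14394240066/101463697 27201192888/101463697]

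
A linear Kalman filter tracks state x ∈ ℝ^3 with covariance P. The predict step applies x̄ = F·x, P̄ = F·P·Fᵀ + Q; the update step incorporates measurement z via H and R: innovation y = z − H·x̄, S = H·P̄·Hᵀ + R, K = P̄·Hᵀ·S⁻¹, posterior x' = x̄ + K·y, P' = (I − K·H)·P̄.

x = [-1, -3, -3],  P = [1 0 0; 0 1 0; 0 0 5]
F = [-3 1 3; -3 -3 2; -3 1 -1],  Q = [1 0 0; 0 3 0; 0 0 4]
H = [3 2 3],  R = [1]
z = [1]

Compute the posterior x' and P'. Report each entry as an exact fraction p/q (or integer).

x̄ = F·x = [-9, 6, 3]
P̄ = F·P·Fᵀ + Q = [56 36 -5; 36 41 -4; -5 -4 19]
y = z − H·x̄ = [7]
S = H·P̄·Hᵀ + R = [1134]
K = P̄·Hᵀ·S⁻¹ = [25/126; 89/567; 17/567]
x' = x̄ + K·y = [-137/18, 575/81, 260/81]
P' = (I − K·H)·P̄ = [159/14 43/63 -740/63; 43/63 7405/567 -5294/567; -740/63 -5294/567 10195/567]

x' = [-137/18, 575/81, 260/81]
P' = [159/14 43/63 -740/63; 43/63 7405/567 -5294/567; -740/63 -5294/567 10195/567]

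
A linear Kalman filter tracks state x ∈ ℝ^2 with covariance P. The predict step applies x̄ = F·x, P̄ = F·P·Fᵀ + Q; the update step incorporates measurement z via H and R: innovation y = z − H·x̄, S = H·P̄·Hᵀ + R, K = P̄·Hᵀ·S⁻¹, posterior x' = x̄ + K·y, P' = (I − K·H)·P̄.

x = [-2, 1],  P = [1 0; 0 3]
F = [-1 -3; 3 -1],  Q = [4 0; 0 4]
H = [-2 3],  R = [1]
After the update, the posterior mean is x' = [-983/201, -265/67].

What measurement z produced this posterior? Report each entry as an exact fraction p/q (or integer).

z = [-2]

x̄ = F·x = [-1, -7]
P̄ = F·P·Fᵀ + Q = [32 6; 6 16]
S = H·P̄·Hᵀ + R = [201]
K = P̄·Hᵀ·S⁻¹ = [-46/201; 12/67]
x' − x̄ = [-782/201, 204/67] = K·y
y = (KᵀK)⁻¹·Kᵀ·(x' − x̄) = [17]
z = y + H·x̄ = [17] + [-19] = [-2]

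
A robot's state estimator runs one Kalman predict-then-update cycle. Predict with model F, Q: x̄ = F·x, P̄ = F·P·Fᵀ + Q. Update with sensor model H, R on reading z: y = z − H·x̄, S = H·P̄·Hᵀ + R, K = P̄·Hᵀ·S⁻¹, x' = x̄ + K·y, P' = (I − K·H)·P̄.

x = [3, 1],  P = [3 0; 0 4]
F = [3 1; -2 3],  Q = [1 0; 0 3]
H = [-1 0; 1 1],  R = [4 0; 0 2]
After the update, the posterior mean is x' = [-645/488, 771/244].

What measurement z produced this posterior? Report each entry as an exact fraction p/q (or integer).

z = [3, 2]

x̄ = F·x = [10, -3]
P̄ = F·P·Fᵀ + Q = [32 -6; -6 51]
S = H·P̄·Hᵀ + R = [36 -26; -26 73]
K = P̄·Hᵀ·S⁻¹ = [-415/488 13/244; 201/244 111/122]
x' − x̄ = [-5525/488, 1503/244] = K·y
y = (KᵀK)⁻¹·Kᵀ·(x' − x̄) = [13, -5]
z = y + H·x̄ = [13, -5] + [-10, 7] = [3, 2]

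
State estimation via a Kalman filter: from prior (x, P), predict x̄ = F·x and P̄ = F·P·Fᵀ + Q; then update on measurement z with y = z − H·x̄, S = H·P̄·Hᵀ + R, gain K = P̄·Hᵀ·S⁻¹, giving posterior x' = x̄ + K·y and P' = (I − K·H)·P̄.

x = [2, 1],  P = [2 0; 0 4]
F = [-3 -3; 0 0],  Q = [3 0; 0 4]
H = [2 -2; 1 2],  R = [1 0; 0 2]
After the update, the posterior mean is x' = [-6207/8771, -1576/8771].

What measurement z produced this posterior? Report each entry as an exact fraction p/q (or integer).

x̄ = F·x = [-9, 0]
P̄ = F·P·Fᵀ + Q = [57 0; 0 4]
S = H·P̄·Hᵀ + R = [245 98; 98 75]
K = P̄·Hᵀ·S⁻¹ = [2964/8771 57/179; -1384/8771 56/179]
x' − x̄ = [72732/8771, -1576/8771] = K·y
y = (KᵀK)⁻¹·Kᵀ·(x' − x̄) = [17, 8]
z = y + H·x̄ = [17, 8] + [-18, -9] = [-1, -1]

z = [-1, -1]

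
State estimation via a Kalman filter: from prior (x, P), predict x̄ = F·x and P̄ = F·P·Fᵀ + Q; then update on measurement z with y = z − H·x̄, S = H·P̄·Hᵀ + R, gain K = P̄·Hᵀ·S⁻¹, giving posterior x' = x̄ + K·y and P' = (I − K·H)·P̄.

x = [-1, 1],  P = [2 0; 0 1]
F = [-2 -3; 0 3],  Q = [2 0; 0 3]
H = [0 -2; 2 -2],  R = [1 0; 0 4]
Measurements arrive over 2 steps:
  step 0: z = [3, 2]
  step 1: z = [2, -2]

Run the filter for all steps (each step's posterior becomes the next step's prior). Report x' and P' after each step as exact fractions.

step 0: x̄ = F·x = [-1, 3]
step 0: P̄ = F·P·Fᵀ + Q = [19 -9; -9 12]
step 0: y = z − H·x̄ = [9, 10]
step 0: S = H·P̄·Hᵀ + R = [49 84; 84 200]
step 0: K = P̄·Hᵀ·S⁻¹ = [-138/343 22/49; -159/343 -3/196]
step 0: x' = x̄ + K·y = [-45/343, -909/686]
step 0: P' = (I − K·H)·P̄ = [377/343 69/343; 69/343 159/686]
step 1: x̄ = F·x = [2907/686, -2727/686]
step 1: P̄ = F·P·Fᵀ + Q = [7475/686 -2259/686; -2259/686 3489/686]
step 1: y = z − H·x̄ = [-2041/343, -6320/343]
step 1: S = H·P̄·Hᵀ + R = [7321/343 11496/343; 11496/343 32336/343]
step 1: K = P̄·Hᵀ·S⁻¹ = [-1416/3811 13205/30488; -8517/19055 -1437/76220]
step 1: x' = x̄ + K·y = [-11677/7622, -36897/38110]
step 1: P' = (I − K·H)·P̄ = [16037/15244 708/3811; 708/3811 8517/38110]

step 0: x' = [-45/343, -909/686], P' = [377/343 69/343; 69/343 159/686]
step 1: x' = [-11677/7622, -36897/38110], P' = [16037/15244 708/3811; 708/3811 8517/38110]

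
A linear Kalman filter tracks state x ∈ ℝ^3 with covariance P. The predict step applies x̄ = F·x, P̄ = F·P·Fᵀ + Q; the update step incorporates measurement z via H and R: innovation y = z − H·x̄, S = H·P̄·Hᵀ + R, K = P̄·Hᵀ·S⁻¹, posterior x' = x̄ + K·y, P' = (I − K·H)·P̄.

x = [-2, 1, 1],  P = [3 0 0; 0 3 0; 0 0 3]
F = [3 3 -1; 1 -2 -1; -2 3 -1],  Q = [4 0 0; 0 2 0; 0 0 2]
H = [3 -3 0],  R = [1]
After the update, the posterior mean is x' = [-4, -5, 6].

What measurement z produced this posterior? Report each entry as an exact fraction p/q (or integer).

x̄ = F·x = [-4, -5, 6]
P̄ = F·P·Fᵀ + Q = [61 -6 12; -6 20 -21; 12 -21 44]
S = H·P̄·Hᵀ + R = [838]
K = P̄·Hᵀ·S⁻¹ = [201/838; -39/419; 99/838]
x' − x̄ = [0, 0, 0] = K·y
y = (KᵀK)⁻¹·Kᵀ·(x' − x̄) = [0]
z = y + H·x̄ = [0] + [3] = [3]

z = [3]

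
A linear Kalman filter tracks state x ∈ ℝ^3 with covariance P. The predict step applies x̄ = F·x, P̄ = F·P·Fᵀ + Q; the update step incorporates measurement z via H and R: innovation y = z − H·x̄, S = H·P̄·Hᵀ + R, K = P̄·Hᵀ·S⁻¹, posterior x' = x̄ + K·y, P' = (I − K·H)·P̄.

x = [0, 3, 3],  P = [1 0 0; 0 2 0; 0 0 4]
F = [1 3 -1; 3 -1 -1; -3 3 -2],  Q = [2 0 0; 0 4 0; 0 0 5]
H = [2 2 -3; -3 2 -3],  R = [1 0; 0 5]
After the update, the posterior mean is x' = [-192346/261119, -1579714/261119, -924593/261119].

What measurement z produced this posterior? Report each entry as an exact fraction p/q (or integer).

x̄ = F·x = [6, -6, 3]
P̄ = F·P·Fᵀ + Q = [25 1 23; 1 19 -7; 23 -7 48]
S = H·P̄·Hᵀ + R = [425 509; 509 1224]
K = P̄·Hᵀ·S⁻¹ = [51470/261119 -51697/261119; 46160/261119 -7249/261119; -21545/261119 -39467/261119]
x' − x̄ = [-1759060/261119, -13000/261119, -1707950/261119] = K·y
y = (KᵀK)⁻¹·Kᵀ·(x' − x̄) = [6, 40]
z = y + H·x̄ = [6, 40] + [-9, -39] = [-3, 1]

z = [-3, 1]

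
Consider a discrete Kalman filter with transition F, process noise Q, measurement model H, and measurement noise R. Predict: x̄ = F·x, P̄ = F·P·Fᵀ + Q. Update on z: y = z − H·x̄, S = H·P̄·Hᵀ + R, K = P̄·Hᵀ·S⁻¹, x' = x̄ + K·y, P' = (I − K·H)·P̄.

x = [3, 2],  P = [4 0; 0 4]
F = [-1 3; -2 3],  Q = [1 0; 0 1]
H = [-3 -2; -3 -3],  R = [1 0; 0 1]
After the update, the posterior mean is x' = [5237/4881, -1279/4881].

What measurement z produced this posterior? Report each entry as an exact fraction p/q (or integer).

x̄ = F·x = [3, 0]
P̄ = F·P·Fᵀ + Q = [41 44; 44 53]
S = H·P̄·Hᵀ + R = [1110 1347; 1347 1639]
K = P̄·Hᵀ·S⁻¹ = [-2344/4881 389/1627; 1895/4881 -808/1627]
x' − x̄ = [-9406/4881, -1279/4881] = K·y
y = (KᵀK)⁻¹·Kᵀ·(x' − x̄) = [7, 6]
z = y + H·x̄ = [7, 6] + [-9, -9] = [-2, -3]

z = [-2, -3]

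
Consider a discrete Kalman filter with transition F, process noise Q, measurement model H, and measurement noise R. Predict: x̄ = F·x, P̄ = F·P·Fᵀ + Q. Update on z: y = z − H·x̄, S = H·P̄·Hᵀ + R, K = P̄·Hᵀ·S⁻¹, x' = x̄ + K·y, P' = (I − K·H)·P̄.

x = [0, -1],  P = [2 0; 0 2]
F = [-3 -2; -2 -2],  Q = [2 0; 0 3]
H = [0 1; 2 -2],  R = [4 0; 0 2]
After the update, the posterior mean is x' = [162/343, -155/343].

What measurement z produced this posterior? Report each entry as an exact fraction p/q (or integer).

x̄ = F·x = [2, 2]
P̄ = F·P·Fᵀ + Q = [28 20; 20 19]
S = H·P̄·Hᵀ + R = [23 2; 2 30]
K = P̄·Hᵀ·S⁻¹ = [284/343 164/343; 283/343 4/343]
x' − x̄ = [-524/343, -841/343] = K·y
y = (KᵀK)⁻¹·Kᵀ·(x' − x̄) = [-3, 2]
z = y + H·x̄ = [-3, 2] + [2, 0] = [-1, 2]

z = [-1, 2]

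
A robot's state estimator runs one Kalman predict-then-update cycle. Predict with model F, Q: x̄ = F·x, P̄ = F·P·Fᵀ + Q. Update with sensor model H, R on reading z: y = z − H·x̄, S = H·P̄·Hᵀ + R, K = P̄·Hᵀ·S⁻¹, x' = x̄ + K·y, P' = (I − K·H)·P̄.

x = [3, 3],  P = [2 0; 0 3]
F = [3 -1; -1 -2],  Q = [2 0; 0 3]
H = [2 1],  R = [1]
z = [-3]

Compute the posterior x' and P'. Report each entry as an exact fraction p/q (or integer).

x̄ = F·x = [6, -9]
P̄ = F·P·Fᵀ + Q = [23 0; 0 17]
y = z − H·x̄ = [-6]
S = H·P̄·Hᵀ + R = [110]
K = P̄·Hᵀ·S⁻¹ = [23/55; 17/110]
x' = x̄ + K·y = [192/55, -546/55]
P' = (I − K·H)·P̄ = [207/55 -391/55; -391/55 1581/110]

x' = [192/55, -546/55]
P' = [207/55 -391/55; -391/55 1581/110]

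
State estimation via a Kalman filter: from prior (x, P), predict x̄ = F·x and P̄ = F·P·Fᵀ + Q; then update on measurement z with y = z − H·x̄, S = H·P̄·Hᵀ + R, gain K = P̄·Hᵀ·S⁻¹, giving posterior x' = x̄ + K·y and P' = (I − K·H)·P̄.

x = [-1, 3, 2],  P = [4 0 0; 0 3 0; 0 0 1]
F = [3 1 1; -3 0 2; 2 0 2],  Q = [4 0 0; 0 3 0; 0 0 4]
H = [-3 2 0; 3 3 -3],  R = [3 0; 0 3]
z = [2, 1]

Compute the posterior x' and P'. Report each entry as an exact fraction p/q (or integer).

x̄ = F·x = [2, 7, 2]
P̄ = F·P·Fᵀ + Q = [44 -34 26; -34 43 -20; 26 -20 24]
y = z − H·x̄ = [-6, -20]
S = H·P̄·Hᵀ + R = [979 318; 318 282]
K = P̄·Hᵀ·S⁻¹ = [-6856/29159 2768/29159; 325/2243 651/4486; -2684/29159 -2557/29159]
x' = x̄ + K·y = [44094/29159, 7241/2243, 125562/29159]
P' = (I − K·H)·P̄ = [44660/29159 4362/2243 98598/29159; 4362/2243 14061/4486 11067/2243; 98598/29159 11067/2243 245026/29159]

x' = [44094/29159, 7241/2243, 125562/29159]
P' = [44660/29159 4362/2243 98598/29159; 4362/2243 14061/4486 11067/2243; 98598/29159 11067/2243 245026/29159]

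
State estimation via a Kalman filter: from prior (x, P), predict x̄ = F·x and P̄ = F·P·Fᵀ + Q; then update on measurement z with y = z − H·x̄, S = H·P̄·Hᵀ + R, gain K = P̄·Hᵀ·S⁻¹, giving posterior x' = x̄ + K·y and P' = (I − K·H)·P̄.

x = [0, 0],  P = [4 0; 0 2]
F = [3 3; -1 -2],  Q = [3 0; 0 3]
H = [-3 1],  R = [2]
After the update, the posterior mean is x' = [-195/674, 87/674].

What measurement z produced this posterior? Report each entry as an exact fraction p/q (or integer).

x̄ = F·x = [0, 0]
P̄ = F·P·Fᵀ + Q = [57 -24; -24 15]
S = H·P̄·Hᵀ + R = [674]
K = P̄·Hᵀ·S⁻¹ = [-195/674; 87/674]
x' − x̄ = [-195/674, 87/674] = K·y
y = (KᵀK)⁻¹·Kᵀ·(x' − x̄) = [1]
z = y + H·x̄ = [1] + [0] = [1]

z = [1]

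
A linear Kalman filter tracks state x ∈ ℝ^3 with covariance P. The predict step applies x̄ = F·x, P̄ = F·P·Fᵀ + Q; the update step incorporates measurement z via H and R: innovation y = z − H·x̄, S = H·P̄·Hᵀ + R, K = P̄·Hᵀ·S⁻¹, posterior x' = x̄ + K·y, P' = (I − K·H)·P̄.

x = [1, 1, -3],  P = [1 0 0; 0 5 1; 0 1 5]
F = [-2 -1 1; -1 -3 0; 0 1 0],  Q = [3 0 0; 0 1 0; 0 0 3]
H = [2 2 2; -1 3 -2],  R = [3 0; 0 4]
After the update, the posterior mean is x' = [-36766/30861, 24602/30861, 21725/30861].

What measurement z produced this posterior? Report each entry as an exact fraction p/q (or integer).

x̄ = F·x = [-6, -4, 1]
P̄ = F·P·Fᵀ + Q = [15 14 -4; 14 47 -15; -4 -15 8]
S = H·P̄·Hᵀ + R = [243 270; 270 554]
K = P̄·Hᵀ·S⁻¹ = [9125/30861 -185/2286; 4289/30861 493/2286; 1601/30861 -293/2286]
x' − x̄ = [148400/30861, 148046/30861, -9136/30861] = K·y
y = (KᵀK)⁻¹·Kᵀ·(x' − x̄) = [19, 10]
z = y + H·x̄ = [19, 10] + [-18, -8] = [1, 2]

z = [1, 2]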